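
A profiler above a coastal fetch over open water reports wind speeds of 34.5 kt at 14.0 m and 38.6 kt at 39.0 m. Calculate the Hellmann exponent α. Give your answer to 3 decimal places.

Power law: V₂/V₁ = (z₂/z₁)^α ⇒ α = ln(V₂/V₁) / ln(z₂/z₁)
α = ln(38.6/34.5) / ln(39.0/14.0) = ln(1.1188) / ln(2.7857)
  = 0.11229 / 1.02450 = 0.10961

α ≈ 0.110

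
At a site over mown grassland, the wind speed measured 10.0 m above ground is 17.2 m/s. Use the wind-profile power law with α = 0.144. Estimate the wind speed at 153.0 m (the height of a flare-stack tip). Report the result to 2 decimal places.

Power-law profile: V₂ = V₁ · (z₂/z₁)^α
V₂ = 17.2 × (153.0/10.0)^0.144 = 17.2 × (15.3000)^0.144
    = 17.2 × 1.4811 = 25.4756 m/s

25.48 m/s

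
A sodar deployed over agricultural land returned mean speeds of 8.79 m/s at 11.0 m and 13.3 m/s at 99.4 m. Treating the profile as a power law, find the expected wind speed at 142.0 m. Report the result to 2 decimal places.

14.22 m/s

First find α: α = ln(V₂/V₁)/ln(z₂/z₁) = ln(13.3/8.79)/ln(99.4/11.0) = 0.41415/2.20126 = 0.1881
Extrapolate from 99.4 m to 142.0 m: V₃ = 13.3 × (142.0/99.4)^0.1881 = 13.3 × 1.0694 = 14.2231 m/s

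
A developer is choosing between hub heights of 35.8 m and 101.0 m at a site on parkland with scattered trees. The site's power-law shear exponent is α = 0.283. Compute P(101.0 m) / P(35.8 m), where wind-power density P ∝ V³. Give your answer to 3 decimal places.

2.412

Speed ratio: V_B/V_A = (z_B/z_A)^α = (101.0/35.8)^0.283 = (2.8212)^0.283 = 1.34114
Power-density ratio: P_B/P_A = (V_B/V_A)³ = (1.34114)³ = 2.41225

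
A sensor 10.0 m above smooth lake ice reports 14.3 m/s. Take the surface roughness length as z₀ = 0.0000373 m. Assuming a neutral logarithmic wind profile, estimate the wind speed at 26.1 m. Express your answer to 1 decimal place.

15.4 m/s

Log law: V(z) ∝ ln(z/z₀), so V₂/V₁ = ln(z₂/z₀) / ln(z₁/z₀).
ln(26.1/0.0000373) = 13.4585, ln(10.0/0.0000373) = 12.4991
V₂ = 14.3 × 13.4585/12.4991 = 14.3 × 1.0768 = 15.3976 m/s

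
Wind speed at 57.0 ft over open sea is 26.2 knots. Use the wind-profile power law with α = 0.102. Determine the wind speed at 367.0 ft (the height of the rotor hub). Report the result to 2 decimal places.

Power-law profile: V₂ = V₁ · (z₂/z₁)^α
V₂ = 26.2 × (367.0/57.0)^0.102 = 26.2 × (6.4386)^0.102
    = 26.2 × 1.2092 = 31.6809 knots

31.68 knots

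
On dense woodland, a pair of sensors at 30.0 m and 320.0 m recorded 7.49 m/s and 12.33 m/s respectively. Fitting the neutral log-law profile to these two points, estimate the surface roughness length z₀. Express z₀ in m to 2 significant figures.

z₀ ≈ 0.77 m

Log law: V(z) ∝ ln(z/z₀). With r = V₁/V₂ = 7.49/12.33 = 0.60746,
r · ln(z₂/z₀) = ln(z₁/z₀) ⇒ ln z₀ = (ln z₁ − r·ln z₂)/(1 − r)
ln z₀ = (3.40120 − 0.60746×5.76832) / 0.39254 = -0.2620
z₀ = exp(-0.2620) = 0.7695 m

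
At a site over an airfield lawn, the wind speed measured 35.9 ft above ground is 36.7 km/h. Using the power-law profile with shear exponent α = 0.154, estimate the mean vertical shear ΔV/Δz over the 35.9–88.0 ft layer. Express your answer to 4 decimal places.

0.1043 km/h/ft

Power law: V₂ = V₁ · (z₂/z₁)^α = 36.7 × (2.4513)^0.154 = 42.1339 km/h
ΔV/Δz = (42.1339 − 36.7)/(88.0 − 35.9) = 5.4339/52.1000 = 0.10430 km/h/ft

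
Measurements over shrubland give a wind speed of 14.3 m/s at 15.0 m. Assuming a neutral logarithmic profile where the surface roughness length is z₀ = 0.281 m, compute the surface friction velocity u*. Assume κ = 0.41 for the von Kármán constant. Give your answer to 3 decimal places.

u* ≈ 1.474 m/s

Log law: V(z) = (u*/κ) · ln(z/z₀) ⇒ u* = κ · V / ln(z/z₀)
u* = 0.41 × 14.3 / ln(15.0/0.281) = 0.41 × 14.3 / 3.9775
   = 5.8630 / 3.9775 = 1.4741 m/s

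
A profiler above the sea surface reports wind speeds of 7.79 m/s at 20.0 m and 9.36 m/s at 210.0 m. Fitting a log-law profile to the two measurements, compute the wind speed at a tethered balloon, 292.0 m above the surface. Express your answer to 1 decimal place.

Log law: V ∝ ln(z/z₀). From the pair, with r = V₁/V₂ = 0.83226,
ln z₀ = (ln z₁ − r·ln z₂)/(1 − r) = (2.9957 − 0.83226×5.3471)/0.16774 = -8.6713 → z₀ = 0.0001714 m
V₃ = V₁ · ln(z₃/z₀)/ln(z₁/z₀) = 7.79 × 14.3480/11.6670 = 9.5801 m/s

9.6 m/s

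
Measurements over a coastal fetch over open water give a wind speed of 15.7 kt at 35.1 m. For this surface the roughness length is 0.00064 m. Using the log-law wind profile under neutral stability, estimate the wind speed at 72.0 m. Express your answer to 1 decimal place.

16.7 kt

Log law: V(z) ∝ ln(z/z₀), so V₂/V₁ = ln(z₂/z₀) / ln(z₁/z₀).
ln(72.0/0.00064) = 11.6307, ln(35.1/0.00064) = 10.9122
V₂ = 15.7 × 11.6307/10.9122 = 15.7 × 1.0658 = 16.7337 kt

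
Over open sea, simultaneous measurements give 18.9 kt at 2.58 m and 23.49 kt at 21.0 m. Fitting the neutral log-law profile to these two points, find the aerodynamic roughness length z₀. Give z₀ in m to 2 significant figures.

Log law: V(z) ∝ ln(z/z₀). With r = V₁/V₂ = 18.9/23.49 = 0.80460,
r · ln(z₂/z₀) = ln(z₁/z₀) ⇒ ln z₀ = (ln z₁ − r·ln z₂)/(1 − r)
ln z₀ = (0.94779 − 0.80460×3.04452) / 0.19540 = -7.6858
z₀ = exp(-7.6858) = 0.0004593 m

z₀ ≈ 0.00046 m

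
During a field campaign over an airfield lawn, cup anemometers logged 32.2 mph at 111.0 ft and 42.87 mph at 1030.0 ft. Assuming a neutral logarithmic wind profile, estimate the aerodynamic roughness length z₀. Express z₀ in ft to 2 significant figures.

Log law: V(z) ∝ ln(z/z₀). With r = V₁/V₂ = 32.2/42.87 = 0.75111,
r · ln(z₂/z₀) = ln(z₁/z₀) ⇒ ln z₀ = (ln z₁ − r·ln z₂)/(1 − r)
ln z₀ = (4.70953 − 0.75111×6.93731) / 0.24889 = -2.0135
z₀ = exp(-2.0135) = 0.1335 ft

z₀ ≈ 0.13 ft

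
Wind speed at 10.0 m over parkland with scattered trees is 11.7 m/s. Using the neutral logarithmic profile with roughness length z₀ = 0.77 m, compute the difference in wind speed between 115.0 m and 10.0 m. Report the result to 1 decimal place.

Log law: V₂ = V₁ · ln(z₂/z₀)/ln(z₁/z₀) = 11.7 × 5.0063/2.5639 = 22.8451 m/s
ΔV = 22.8451 − 11.7 = 11.1451 m/s

11.1 m/s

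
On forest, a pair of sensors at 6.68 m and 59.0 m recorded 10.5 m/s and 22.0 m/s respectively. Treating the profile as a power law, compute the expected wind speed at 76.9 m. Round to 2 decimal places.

24.07 m/s

First find α: α = ln(V₂/V₁)/ln(z₂/z₁) = ln(22.0/10.5)/ln(59.0/6.68) = 0.73967/2.17842 = 0.3395
Extrapolate from 59.0 m to 76.9 m: V₃ = 22.0 × (76.9/59.0)^0.3395 = 22.0 × 1.0941 = 24.0711 m/s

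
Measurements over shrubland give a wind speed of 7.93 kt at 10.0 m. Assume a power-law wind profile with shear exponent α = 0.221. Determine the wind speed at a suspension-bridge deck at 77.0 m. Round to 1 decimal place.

12.5 kt

Power-law profile: V₂ = V₁ · (z₂/z₁)^α
V₂ = 7.93 × (77.0/10.0)^0.221 = 7.93 × (7.7000)^0.221
    = 7.93 × 1.5701 = 12.4505 kt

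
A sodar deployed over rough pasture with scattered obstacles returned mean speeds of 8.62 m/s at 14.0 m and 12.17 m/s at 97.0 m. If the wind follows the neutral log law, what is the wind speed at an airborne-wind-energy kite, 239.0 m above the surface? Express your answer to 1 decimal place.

Log law: V ∝ ln(z/z₀). From the pair, with r = V₁/V₂ = 0.70830,
ln z₀ = (ln z₁ − r·ln z₂)/(1 − r) = (2.6391 − 0.70830×4.5747)/0.29170 = -2.0610 → z₀ = 0.1273 m
V₃ = V₁ · ln(z₃/z₀)/ln(z₁/z₀) = 8.62 × 7.5375/4.7001 = 13.8238 m/s

13.8 m/s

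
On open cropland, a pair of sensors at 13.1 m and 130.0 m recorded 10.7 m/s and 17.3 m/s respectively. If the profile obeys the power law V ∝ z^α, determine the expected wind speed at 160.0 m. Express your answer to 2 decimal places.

18.07 m/s

First find α: α = ln(V₂/V₁)/ln(z₂/z₁) = ln(17.3/10.7)/ln(130.0/13.1) = 0.48046/2.29492 = 0.2094
Extrapolate from 130.0 m to 160.0 m: V₃ = 17.3 × (160.0/130.0)^0.2094 = 17.3 × 1.0444 = 18.0686 m/s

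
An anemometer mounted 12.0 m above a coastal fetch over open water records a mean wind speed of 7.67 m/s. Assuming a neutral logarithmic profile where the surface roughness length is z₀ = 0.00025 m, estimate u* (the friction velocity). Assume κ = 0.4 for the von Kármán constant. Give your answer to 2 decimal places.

Log law: V(z) = (u*/κ) · ln(z/z₀) ⇒ u* = κ · V / ln(z/z₀)
u* = 0.4 × 7.67 / ln(12.0/0.00025) = 0.4 × 7.67 / 10.7790
   = 3.0680 / 10.7790 = 0.2846 m/s

u* ≈ 0.28 m/s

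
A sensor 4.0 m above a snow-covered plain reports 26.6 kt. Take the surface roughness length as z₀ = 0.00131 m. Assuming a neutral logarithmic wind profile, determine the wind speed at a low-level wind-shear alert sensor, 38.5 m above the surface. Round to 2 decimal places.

Log law: V(z) ∝ ln(z/z₀), so V₂/V₁ = ln(z₂/z₀) / ln(z₁/z₀).
ln(38.5/0.00131) = 10.2884, ln(4.0/0.00131) = 8.0240
V₂ = 26.6 × 10.2884/8.0240 = 26.6 × 1.2822 = 34.1065 kt

34.11 kt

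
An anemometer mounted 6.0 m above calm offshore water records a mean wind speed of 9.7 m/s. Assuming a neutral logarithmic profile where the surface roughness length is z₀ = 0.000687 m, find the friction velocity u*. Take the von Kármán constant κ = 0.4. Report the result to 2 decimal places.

u* ≈ 0.43 m/s

Log law: V(z) = (u*/κ) · ln(z/z₀) ⇒ u* = κ · V / ln(z/z₀)
u* = 0.4 × 9.7 / ln(6.0/0.000687) = 0.4 × 9.7 / 9.0749
   = 3.8800 / 9.0749 = 0.4276 m/s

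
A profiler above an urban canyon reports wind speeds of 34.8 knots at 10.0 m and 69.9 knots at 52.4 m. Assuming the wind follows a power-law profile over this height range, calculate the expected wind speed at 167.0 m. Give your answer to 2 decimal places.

113.88 knots

First find α: α = ln(V₂/V₁)/ln(z₂/z₁) = ln(69.9/34.8)/ln(52.4/10.0) = 0.69745/1.65632 = 0.4211
Extrapolate from 52.4 m to 167.0 m: V₃ = 69.9 × (167.0/52.4)^0.4211 = 69.9 × 1.6292 = 113.8791 knots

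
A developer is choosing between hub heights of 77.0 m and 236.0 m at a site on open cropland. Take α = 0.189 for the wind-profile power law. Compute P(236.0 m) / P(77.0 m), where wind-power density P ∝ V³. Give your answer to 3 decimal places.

Speed ratio: V_B/V_A = (z_B/z_A)^α = (236.0/77.0)^0.189 = (3.0649)^0.189 = 1.23576
Power-density ratio: P_B/P_A = (V_B/V_A)³ = (1.23576)³ = 1.88713

1.887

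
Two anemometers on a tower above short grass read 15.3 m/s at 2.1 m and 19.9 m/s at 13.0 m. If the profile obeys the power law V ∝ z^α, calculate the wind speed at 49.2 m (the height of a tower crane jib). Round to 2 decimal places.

24.11 m/s

First find α: α = ln(V₂/V₁)/ln(z₂/z₁) = ln(19.9/15.3)/ln(13.0/2.1) = 0.26287/1.82301 = 0.1442
Extrapolate from 13.0 m to 49.2 m: V₃ = 19.9 × (49.2/13.0)^0.1442 = 19.9 × 1.2116 = 24.1102 m/s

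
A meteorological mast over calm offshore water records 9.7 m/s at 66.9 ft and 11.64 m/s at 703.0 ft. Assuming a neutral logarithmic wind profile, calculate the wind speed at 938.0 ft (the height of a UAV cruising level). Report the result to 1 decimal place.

11.9 m/s

Log law: V ∝ ln(z/z₀). From the pair, with r = V₁/V₂ = 0.83333,
ln z₀ = (ln z₁ − r·ln z₂)/(1 − r) = (4.2032 − 0.83333×6.5554)/0.16667 = -7.5576 → z₀ = 0.0005221 ft
V₃ = V₁ · ln(z₃/z₀)/ln(z₁/z₀) = 9.7 × 14.4013/11.7608 = 11.8779 m/s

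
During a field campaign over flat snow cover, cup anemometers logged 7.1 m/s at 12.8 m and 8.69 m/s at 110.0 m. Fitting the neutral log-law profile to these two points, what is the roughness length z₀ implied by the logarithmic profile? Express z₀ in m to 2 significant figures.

z₀ ≈ 0.00086 m

Log law: V(z) ∝ ln(z/z₀). With r = V₁/V₂ = 7.1/8.69 = 0.81703,
r · ln(z₂/z₀) = ln(z₁/z₀) ⇒ ln z₀ = (ln z₁ − r·ln z₂)/(1 − r)
ln z₀ = (2.54945 − 0.81703×4.70048) / 0.18297 = -7.0558
z₀ = exp(-7.0558) = 0.0008624 m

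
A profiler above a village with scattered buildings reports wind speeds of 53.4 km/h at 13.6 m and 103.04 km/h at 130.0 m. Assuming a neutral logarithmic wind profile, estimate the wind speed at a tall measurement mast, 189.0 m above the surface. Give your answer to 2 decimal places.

111.27 km/h

Log law: V ∝ ln(z/z₀). From the pair, with r = V₁/V₂ = 0.51825,
ln z₀ = (ln z₁ − r·ln z₂)/(1 − r) = (2.6101 − 0.51825×4.8675)/0.48175 = 0.1816 → z₀ = 1.199 m
V₃ = V₁ · ln(z₃/z₀)/ln(z₁/z₀) = 53.4 × 5.0601/2.4285 = 111.2687 km/h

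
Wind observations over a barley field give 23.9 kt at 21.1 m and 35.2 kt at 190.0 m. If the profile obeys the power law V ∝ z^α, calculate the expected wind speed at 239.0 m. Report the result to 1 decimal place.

36.7 kt

First find α: α = ln(V₂/V₁)/ln(z₂/z₁) = ln(35.2/23.9)/ln(190.0/21.1) = 0.38717/2.19775 = 0.1762
Extrapolate from 190.0 m to 239.0 m: V₃ = 35.2 × (239.0/190.0)^0.1762 = 35.2 × 1.0412 = 36.6519 kt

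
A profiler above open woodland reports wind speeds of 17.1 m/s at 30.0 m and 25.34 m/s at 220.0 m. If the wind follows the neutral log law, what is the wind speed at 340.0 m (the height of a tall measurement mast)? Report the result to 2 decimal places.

27.14 m/s

Log law: V ∝ ln(z/z₀). From the pair, with r = V₁/V₂ = 0.67482,
ln z₀ = (ln z₁ − r·ln z₂)/(1 − r) = (3.4012 − 0.67482×5.3936)/0.32518 = -0.7336 → z₀ = 0.4802 m
V₃ = V₁ · ln(z₃/z₀)/ln(z₁/z₀) = 17.1 × 6.5625/4.1348 = 27.1403 m/s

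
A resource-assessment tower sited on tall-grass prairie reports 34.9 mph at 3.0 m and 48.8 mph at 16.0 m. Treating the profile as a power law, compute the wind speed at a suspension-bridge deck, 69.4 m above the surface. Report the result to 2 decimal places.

65.47 mph

First find α: α = ln(V₂/V₁)/ln(z₂/z₁) = ln(48.8/34.9)/ln(16.0/3.0) = 0.33524/1.67398 = 0.2003
Extrapolate from 16.0 m to 69.4 m: V₃ = 48.8 × (69.4/16.0)^0.2003 = 48.8 × 1.3416 = 65.4694 mph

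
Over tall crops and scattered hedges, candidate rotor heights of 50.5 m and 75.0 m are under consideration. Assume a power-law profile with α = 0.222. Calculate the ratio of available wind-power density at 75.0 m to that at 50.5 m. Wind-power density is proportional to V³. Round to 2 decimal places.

1.30

Speed ratio: V_B/V_A = (z_B/z_A)^α = (75.0/50.5)^0.222 = (1.4851)^0.222 = 1.09177
Power-density ratio: P_B/P_A = (V_B/V_A)³ = (1.09177)³ = 1.30136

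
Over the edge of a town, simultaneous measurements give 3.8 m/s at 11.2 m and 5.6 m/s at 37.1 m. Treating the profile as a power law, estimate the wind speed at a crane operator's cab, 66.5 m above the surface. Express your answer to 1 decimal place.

6.8 m/s

First find α: α = ln(V₂/V₁)/ln(z₂/z₁) = ln(5.6/3.8)/ln(37.1/11.2) = 0.38777/1.19770 = 0.3238
Extrapolate from 37.1 m to 66.5 m: V₃ = 5.6 × (66.5/37.1)^0.3238 = 5.6 × 1.2080 = 6.7646 m/s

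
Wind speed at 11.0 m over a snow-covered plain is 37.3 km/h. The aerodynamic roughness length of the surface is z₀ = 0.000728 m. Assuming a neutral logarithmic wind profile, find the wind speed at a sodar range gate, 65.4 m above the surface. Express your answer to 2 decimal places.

Log law: V(z) ∝ ln(z/z₀), so V₂/V₁ = ln(z₂/z₀) / ln(z₁/z₀).
ln(65.4/0.000728) = 11.4057, ln(11.0/0.000728) = 9.6231
V₂ = 37.3 × 11.4057/9.6231 = 37.3 × 1.1852 = 44.2096 km/h

44.21 km/h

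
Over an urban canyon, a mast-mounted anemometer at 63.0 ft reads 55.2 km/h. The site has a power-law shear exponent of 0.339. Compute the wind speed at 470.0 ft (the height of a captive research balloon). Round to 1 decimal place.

Power-law profile: V₂ = V₁ · (z₂/z₁)^α
V₂ = 55.2 × (470.0/63.0)^0.339 = 55.2 × (7.4603)^0.339
    = 55.2 × 1.9764 = 109.0947 km/h

109.1 km/h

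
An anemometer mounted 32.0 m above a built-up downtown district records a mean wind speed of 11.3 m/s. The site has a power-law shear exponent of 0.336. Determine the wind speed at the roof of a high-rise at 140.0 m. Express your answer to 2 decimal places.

18.55 m/s

Power-law profile: V₂ = V₁ · (z₂/z₁)^α
V₂ = 11.3 × (140.0/32.0)^0.336 = 11.3 × (4.3750)^0.336
    = 11.3 × 1.6420 = 18.5544 m/s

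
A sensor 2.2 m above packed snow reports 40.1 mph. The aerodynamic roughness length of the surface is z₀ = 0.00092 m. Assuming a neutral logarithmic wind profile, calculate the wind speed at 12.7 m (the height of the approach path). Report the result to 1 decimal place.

Log law: V(z) ∝ ln(z/z₀), so V₂/V₁ = ln(z₂/z₀) / ln(z₁/z₀).
ln(12.7/0.00092) = 9.5327, ln(2.2/0.00092) = 7.7796
V₂ = 40.1 × 9.5327/7.7796 = 40.1 × 1.2254 = 49.1366 mph

49.1 mph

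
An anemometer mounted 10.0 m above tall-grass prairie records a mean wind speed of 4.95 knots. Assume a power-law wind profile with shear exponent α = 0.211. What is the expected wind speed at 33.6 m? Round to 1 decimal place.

6.4 knots

Power-law profile: V₂ = V₁ · (z₂/z₁)^α
V₂ = 4.95 × (33.6/10.0)^0.211 = 4.95 × (3.3600)^0.211
    = 4.95 × 1.2914 = 6.3924 knots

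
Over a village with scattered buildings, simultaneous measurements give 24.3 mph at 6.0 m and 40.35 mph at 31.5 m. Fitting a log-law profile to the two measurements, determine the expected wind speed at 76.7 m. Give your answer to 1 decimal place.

Log law: V ∝ ln(z/z₀). From the pair, with r = V₁/V₂ = 0.60223,
ln z₀ = (ln z₁ − r·ln z₂)/(1 − r) = (1.7918 − 0.60223×3.4500)/0.39777 = -0.7188 → z₀ = 0.4873 m
V₃ = V₁ · ln(z₃/z₀)/ln(z₁/z₀) = 24.3 × 5.0587/2.5106 = 48.9635 mph

49.0 mph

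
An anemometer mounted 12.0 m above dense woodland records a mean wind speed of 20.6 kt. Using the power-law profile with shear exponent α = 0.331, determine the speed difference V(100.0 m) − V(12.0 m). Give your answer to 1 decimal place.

21.0 kt

Power law: V₂ = V₁ · (z₂/z₁)^α = 20.6 × (8.3333)^0.331 = 41.5583 kt
ΔV = 41.5583 − 20.6 = 20.9583 kt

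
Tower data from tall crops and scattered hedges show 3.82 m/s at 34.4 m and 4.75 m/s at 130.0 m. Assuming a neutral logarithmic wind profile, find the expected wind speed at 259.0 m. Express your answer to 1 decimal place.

Log law: V ∝ ln(z/z₀). From the pair, with r = V₁/V₂ = 0.80421,
ln z₀ = (ln z₁ − r·ln z₂)/(1 − r) = (3.5381 − 0.80421×4.8675)/0.19579 = -1.9228 → z₀ = 0.1462 m
V₃ = V₁ · ln(z₃/z₀)/ln(z₁/z₀) = 3.82 × 7.4796/5.4609 = 5.2322 m/s

5.2 m/s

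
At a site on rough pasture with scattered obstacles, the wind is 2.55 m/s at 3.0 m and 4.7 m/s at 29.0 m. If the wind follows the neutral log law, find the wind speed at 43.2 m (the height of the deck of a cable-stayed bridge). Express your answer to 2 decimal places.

Log law: V ∝ ln(z/z₀). From the pair, with r = V₁/V₂ = 0.54255,
ln z₀ = (ln z₁ − r·ln z₂)/(1 − r) = (1.0986 − 0.54255×3.3673)/0.45745 = -1.5922 → z₀ = 0.2035 m
V₃ = V₁ · ln(z₃/z₀)/ln(z₁/z₀) = 2.55 × 5.3580/2.6908 = 5.0777 m/s

5.08 m/s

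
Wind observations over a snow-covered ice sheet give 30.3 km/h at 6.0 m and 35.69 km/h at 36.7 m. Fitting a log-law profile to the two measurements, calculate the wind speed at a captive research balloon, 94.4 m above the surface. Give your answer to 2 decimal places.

Log law: V ∝ ln(z/z₀). From the pair, with r = V₁/V₂ = 0.84898,
ln z₀ = (ln z₁ − r·ln z₂)/(1 − r) = (1.7918 − 0.84898×3.6028)/0.15102 = -8.3889 → z₀ = 0.0002274 m
V₃ = V₁ · ln(z₃/z₀)/ln(z₁/z₀) = 30.3 × 12.9365/10.1807 = 38.5018 km/h

38.50 km/h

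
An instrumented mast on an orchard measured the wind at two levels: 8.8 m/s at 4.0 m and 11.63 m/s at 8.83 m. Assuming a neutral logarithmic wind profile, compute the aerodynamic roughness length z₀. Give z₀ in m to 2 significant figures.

z₀ ≈ 0.34 m

Log law: V(z) ∝ ln(z/z₀). With r = V₁/V₂ = 8.8/11.63 = 0.75666,
r · ln(z₂/z₀) = ln(z₁/z₀) ⇒ ln z₀ = (ln z₁ − r·ln z₂)/(1 − r)
ln z₀ = (1.38629 − 0.75666×2.17816) / 0.24334 = -1.0760
z₀ = exp(-1.0760) = 0.3409 m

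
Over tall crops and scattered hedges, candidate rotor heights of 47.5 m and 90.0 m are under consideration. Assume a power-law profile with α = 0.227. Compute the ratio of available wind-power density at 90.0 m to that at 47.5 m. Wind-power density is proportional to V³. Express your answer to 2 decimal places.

1.55

Speed ratio: V_B/V_A = (z_B/z_A)^α = (90.0/47.5)^0.227 = (1.8947)^0.227 = 1.15612
Power-density ratio: P_B/P_A = (V_B/V_A)³ = (1.15612)³ = 1.54529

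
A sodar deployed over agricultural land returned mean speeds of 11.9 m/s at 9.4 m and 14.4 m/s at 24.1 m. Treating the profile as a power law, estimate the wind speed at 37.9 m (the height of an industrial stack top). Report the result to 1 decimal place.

First find α: α = ln(V₂/V₁)/ln(z₂/z₁) = ln(14.4/11.9)/ln(24.1/9.4) = 0.19069/0.94150 = 0.2025
Extrapolate from 24.1 m to 37.9 m: V₃ = 14.4 × (37.9/24.1)^0.2025 = 14.4 × 1.0960 = 15.7829 m/s

15.8 m/s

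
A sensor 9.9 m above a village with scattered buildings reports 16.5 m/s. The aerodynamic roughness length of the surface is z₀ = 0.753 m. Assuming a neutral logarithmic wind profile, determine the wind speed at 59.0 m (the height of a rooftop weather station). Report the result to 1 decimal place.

Log law: V(z) ∝ ln(z/z₀), so V₂/V₁ = ln(z₂/z₀) / ln(z₁/z₀).
ln(59.0/0.753) = 4.3612, ln(9.9/0.753) = 2.5762
V₂ = 16.5 × 4.3612/2.5762 = 16.5 × 1.6929 = 27.9324 m/s

27.9 m/s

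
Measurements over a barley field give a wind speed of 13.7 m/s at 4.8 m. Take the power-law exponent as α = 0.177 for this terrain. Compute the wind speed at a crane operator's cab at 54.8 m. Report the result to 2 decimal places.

Power-law profile: V₂ = V₁ · (z₂/z₁)^α
V₂ = 13.7 × (54.8/4.8)^0.177 = 13.7 × (11.4167)^0.177
    = 13.7 × 1.5388 = 21.0817 m/s

21.08 m/s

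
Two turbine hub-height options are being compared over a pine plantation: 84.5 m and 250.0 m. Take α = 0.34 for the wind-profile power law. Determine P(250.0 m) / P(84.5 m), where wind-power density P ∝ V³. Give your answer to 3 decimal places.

3.023

Speed ratio: V_B/V_A = (z_B/z_A)^α = (250.0/84.5)^0.34 = (2.9586)^0.34 = 1.44600
Power-density ratio: P_B/P_A = (V_B/V_A)³ = (1.44600)³ = 3.02347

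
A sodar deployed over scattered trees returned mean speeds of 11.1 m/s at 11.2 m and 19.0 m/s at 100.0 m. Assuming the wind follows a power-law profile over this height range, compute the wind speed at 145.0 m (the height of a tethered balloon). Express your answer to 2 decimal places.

20.81 m/s

First find α: α = ln(V₂/V₁)/ln(z₂/z₁) = ln(19.0/11.1)/ln(100.0/11.2) = 0.53749/2.18926 = 0.2455
Extrapolate from 100.0 m to 145.0 m: V₃ = 19.0 × (145.0/100.0)^0.2455 = 19.0 × 1.0955 = 20.8148 m/s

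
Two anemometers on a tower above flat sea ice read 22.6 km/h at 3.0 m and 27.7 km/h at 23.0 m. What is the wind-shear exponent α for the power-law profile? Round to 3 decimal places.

α ≈ 0.100

Power law: V₂/V₁ = (z₂/z₁)^α ⇒ α = ln(V₂/V₁) / ln(z₂/z₁)
α = ln(27.7/22.6) / ln(23.0/3.0) = ln(1.2257) / ln(7.6667)
  = 0.20348 / 2.03688 = 0.09990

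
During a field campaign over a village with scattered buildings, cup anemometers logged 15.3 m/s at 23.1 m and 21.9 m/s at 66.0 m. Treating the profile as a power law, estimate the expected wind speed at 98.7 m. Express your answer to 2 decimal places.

25.13 m/s

First find α: α = ln(V₂/V₁)/ln(z₂/z₁) = ln(21.9/15.3)/ln(66.0/23.1) = 0.35863/1.04982 = 0.3416
Extrapolate from 66.0 m to 98.7 m: V₃ = 21.9 × (98.7/66.0)^0.3416 = 21.9 × 1.1474 = 25.1275 m/s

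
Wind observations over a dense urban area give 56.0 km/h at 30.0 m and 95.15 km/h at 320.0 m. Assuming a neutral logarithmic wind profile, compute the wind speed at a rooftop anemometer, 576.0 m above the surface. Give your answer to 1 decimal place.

Log law: V ∝ ln(z/z₀). From the pair, with r = V₁/V₂ = 0.58854,
ln z₀ = (ln z₁ − r·ln z₂)/(1 − r) = (3.4012 − 0.58854×5.7683)/0.41146 = 0.0153 → z₀ = 1.015 m
V₃ = V₁ · ln(z₃/z₀)/ln(z₁/z₀) = 56.0 × 6.3408/3.3859 = 104.8714 km/h

104.9 km/h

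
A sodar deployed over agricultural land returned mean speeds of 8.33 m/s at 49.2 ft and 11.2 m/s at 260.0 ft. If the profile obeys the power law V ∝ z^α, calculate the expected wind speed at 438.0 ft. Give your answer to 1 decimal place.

First find α: α = ln(V₂/V₁)/ln(z₂/z₁) = ln(11.2/8.33)/ln(260.0/49.2) = 0.29605/1.66479 = 0.1778
Extrapolate from 260.0 ft to 438.0 ft: V₃ = 11.2 × (438.0/260.0)^0.1778 = 11.2 × 1.0972 = 12.2884 m/s

12.3 m/s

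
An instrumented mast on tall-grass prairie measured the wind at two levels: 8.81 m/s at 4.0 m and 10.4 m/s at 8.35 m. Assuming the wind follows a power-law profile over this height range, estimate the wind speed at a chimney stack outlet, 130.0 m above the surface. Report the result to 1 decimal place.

First find α: α = ln(V₂/V₁)/ln(z₂/z₁) = ln(10.4/8.81)/ln(8.35/4.0) = 0.16592/0.73597 = 0.2254
Extrapolate from 8.35 m to 130.0 m: V₃ = 10.4 × (130.0/8.35)^0.2254 = 10.4 × 1.8569 = 19.3116 m/s

19.3 m/s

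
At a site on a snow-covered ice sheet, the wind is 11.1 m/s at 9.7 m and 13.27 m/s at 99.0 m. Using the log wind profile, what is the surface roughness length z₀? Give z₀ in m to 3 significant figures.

z₀ ≈ 0.0000670 m

Log law: V(z) ∝ ln(z/z₀). With r = V₁/V₂ = 11.1/13.27 = 0.83647,
r · ln(z₂/z₀) = ln(z₁/z₀) ⇒ ln z₀ = (ln z₁ − r·ln z₂)/(1 − r)
ln z₀ = (2.27213 − 0.83647×4.59512) / 0.16353 = -9.6105
z₀ = exp(-9.6105) = 0.00006702 m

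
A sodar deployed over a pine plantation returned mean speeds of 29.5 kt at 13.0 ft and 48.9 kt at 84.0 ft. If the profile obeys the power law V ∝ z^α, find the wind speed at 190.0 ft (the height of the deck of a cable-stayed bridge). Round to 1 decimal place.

First find α: α = ln(V₂/V₁)/ln(z₂/z₁) = ln(48.9/29.5)/ln(84.0/13.0) = 0.50539/1.86587 = 0.2709
Extrapolate from 84.0 ft to 190.0 ft: V₃ = 48.9 × (190.0/84.0)^0.2709 = 48.9 × 1.2474 = 60.9988 kt

61.0 kt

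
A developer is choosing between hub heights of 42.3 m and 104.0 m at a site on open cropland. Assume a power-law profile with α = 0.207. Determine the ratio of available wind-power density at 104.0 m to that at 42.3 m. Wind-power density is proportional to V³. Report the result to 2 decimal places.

Speed ratio: V_B/V_A = (z_B/z_A)^α = (104.0/42.3)^0.207 = (2.4586)^0.207 = 1.20468
Power-density ratio: P_B/P_A = (V_B/V_A)³ = (1.20468)³ = 1.74832

1.75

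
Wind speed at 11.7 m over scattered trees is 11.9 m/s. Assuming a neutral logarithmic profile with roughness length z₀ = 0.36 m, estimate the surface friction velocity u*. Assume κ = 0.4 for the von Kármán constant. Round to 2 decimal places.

Log law: V(z) = (u*/κ) · ln(z/z₀) ⇒ u* = κ · V / ln(z/z₀)
u* = 0.4 × 11.9 / ln(11.7/0.36) = 0.4 × 11.9 / 3.4812
   = 4.7600 / 3.4812 = 1.3673 m/s

u* ≈ 1.37 m/s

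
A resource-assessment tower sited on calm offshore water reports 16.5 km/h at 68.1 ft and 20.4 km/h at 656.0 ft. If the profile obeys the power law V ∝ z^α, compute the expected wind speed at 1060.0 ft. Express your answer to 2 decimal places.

First find α: α = ln(V₂/V₁)/ln(z₂/z₁) = ln(20.4/16.5)/ln(656.0/68.1) = 0.21217/2.26518 = 0.0937
Extrapolate from 656.0 ft to 1060.0 ft: V₃ = 20.4 × (1060.0/656.0)^0.0937 = 20.4 × 1.0460 = 21.3379 km/h

21.34 km/h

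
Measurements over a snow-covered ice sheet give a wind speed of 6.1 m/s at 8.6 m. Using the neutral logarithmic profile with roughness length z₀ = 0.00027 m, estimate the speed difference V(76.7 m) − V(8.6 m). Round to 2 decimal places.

1.29 m/s

Log law: V₂ = V₁ · ln(z₂/z₀)/ln(z₁/z₀) = 6.1 × 12.5570/10.3689 = 7.3873 m/s
ΔV = 7.3873 − 6.1 = 1.2873 m/s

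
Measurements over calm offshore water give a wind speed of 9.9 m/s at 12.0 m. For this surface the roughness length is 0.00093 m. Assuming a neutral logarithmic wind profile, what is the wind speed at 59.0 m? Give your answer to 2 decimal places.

11.57 m/s

Log law: V(z) ∝ ln(z/z₀), so V₂/V₁ = ln(z₂/z₀) / ln(z₁/z₀).
ln(59.0/0.00093) = 11.0579, ln(12.0/0.00093) = 9.4652
V₂ = 9.9 × 11.0579/9.4652 = 9.9 × 1.1683 = 11.5658 m/s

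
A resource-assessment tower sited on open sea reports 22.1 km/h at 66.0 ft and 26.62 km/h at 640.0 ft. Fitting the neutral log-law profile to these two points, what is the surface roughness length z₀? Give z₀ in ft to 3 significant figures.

Log law: V(z) ∝ ln(z/z₀). With r = V₁/V₂ = 22.1/26.62 = 0.83020,
r · ln(z₂/z₀) = ln(z₁/z₀) ⇒ ln z₀ = (ln z₁ − r·ln z₂)/(1 − r)
ln z₀ = (4.18965 − 0.83020×6.46147) / 0.16980 = -6.9181
z₀ = exp(-6.9181) = 0.0009897 ft

z₀ ≈ 0.000990 ft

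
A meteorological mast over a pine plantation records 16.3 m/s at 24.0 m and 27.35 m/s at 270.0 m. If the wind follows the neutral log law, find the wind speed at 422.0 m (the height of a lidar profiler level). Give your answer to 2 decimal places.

Log law: V ∝ ln(z/z₀). From the pair, with r = V₁/V₂ = 0.59598,
ln z₀ = (ln z₁ − r·ln z₂)/(1 − r) = (3.1781 − 0.59598×5.5984)/0.40402 = -0.3923 → z₀ = 0.6755 m
V₃ = V₁ · ln(z₃/z₀)/ln(z₁/z₀) = 16.3 × 6.4373/3.5703 = 29.3888 m/s

29.39 m/s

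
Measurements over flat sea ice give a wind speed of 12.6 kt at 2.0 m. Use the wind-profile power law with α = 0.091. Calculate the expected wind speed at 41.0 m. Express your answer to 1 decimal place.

Power-law profile: V₂ = V₁ · (z₂/z₁)^α
V₂ = 12.6 × (41.0/2.0)^0.091 = 12.6 × (20.5000)^0.091
    = 12.6 × 1.3163 = 16.5859 kt

16.6 kt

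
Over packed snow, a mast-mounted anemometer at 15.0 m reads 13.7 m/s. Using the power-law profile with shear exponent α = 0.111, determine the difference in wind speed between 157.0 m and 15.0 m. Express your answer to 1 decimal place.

4.1 m/s

Power law: V₂ = V₁ · (z₂/z₁)^α = 13.7 × (10.4667)^0.111 = 17.7795 m/s
ΔV = 17.7795 − 13.7 = 4.0795 m/s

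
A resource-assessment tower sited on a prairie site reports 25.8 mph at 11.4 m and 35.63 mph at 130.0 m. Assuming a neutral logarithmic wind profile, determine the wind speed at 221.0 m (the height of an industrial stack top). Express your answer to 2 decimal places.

Log law: V ∝ ln(z/z₀). From the pair, with r = V₁/V₂ = 0.72411,
ln z₀ = (ln z₁ − r·ln z₂)/(1 − r) = (2.4336 − 0.72411×4.8675)/0.27589 = -3.9545 → z₀ = 0.01917 m
V₃ = V₁ · ln(z₃/z₀)/ln(z₁/z₀) = 25.8 × 9.3527/6.3881 = 37.7731 mph

37.77 mph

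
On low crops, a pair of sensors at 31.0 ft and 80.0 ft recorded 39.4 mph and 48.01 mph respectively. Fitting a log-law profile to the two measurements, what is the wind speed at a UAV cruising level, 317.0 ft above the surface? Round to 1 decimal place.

Log law: V ∝ ln(z/z₀). From the pair, with r = V₁/V₂ = 0.82066,
ln z₀ = (ln z₁ − r·ln z₂)/(1 − r) = (3.4340 − 0.82066×4.3820)/0.17934 = -0.9043 → z₀ = 0.4048 ft
V₃ = V₁ · ln(z₃/z₀)/ln(z₁/z₀) = 39.4 × 6.6632/4.3383 = 60.5146 mph

60.5 mph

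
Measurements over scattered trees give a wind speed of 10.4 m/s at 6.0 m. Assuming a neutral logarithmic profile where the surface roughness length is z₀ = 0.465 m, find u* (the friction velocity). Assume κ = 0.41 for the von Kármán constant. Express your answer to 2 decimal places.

Log law: V(z) = (u*/κ) · ln(z/z₀) ⇒ u* = κ · V / ln(z/z₀)
u* = 0.41 × 10.4 / ln(6.0/0.465) = 0.41 × 10.4 / 2.5575
   = 4.2640 / 2.5575 = 1.6673 m/s

u* ≈ 1.67 m/s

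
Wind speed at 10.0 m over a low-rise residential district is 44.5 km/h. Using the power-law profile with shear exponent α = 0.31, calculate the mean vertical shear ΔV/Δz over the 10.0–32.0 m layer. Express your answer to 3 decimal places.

Power law: V₂ = V₁ · (z₂/z₁)^α = 44.5 × (3.2000)^0.31 = 63.8200 km/h
ΔV/Δz = (63.8200 − 44.5)/(32.0 − 10.0) = 19.3200/22.0000 = 0.87818 km/h/m

0.878 km/h/m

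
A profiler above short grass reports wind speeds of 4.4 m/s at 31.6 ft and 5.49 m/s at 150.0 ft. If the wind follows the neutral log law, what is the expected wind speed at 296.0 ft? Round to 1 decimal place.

6.0 m/s

Log law: V ∝ ln(z/z₀). From the pair, with r = V₁/V₂ = 0.80146,
ln z₀ = (ln z₁ − r·ln z₂)/(1 − r) = (3.4532 − 0.80146×5.0106)/0.19854 = -2.8339 → z₀ = 0.05878 ft
V₃ = V₁ · ln(z₃/z₀)/ln(z₁/z₀) = 4.4 × 8.5243/6.2871 = 5.9657 m/s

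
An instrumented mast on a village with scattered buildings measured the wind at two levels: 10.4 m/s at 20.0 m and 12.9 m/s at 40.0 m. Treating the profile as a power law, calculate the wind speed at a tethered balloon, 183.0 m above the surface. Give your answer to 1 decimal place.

First find α: α = ln(V₂/V₁)/ln(z₂/z₁) = ln(12.9/10.4)/ln(40.0/20.0) = 0.21542/0.69315 = 0.3108
Extrapolate from 40.0 m to 183.0 m: V₃ = 12.9 × (183.0/40.0)^0.3108 = 12.9 × 1.6041 = 20.6934 m/s

20.7 m/s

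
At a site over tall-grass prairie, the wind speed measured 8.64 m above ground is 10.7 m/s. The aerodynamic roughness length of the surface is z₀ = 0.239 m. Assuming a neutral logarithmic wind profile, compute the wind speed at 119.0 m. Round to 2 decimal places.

Log law: V(z) ∝ ln(z/z₀), so V₂/V₁ = ln(z₂/z₀) / ln(z₁/z₀).
ln(119.0/0.239) = 6.2104, ln(8.64/0.239) = 3.5877
V₂ = 10.7 × 6.2104/3.5877 = 10.7 × 1.7310 = 18.5220 m/s

18.52 m/s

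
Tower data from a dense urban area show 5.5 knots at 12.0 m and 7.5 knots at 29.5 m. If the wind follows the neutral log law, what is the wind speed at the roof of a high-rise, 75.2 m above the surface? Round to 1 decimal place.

Log law: V ∝ ln(z/z₀). From the pair, with r = V₁/V₂ = 0.73333,
ln z₀ = (ln z₁ − r·ln z₂)/(1 − r) = (2.4849 − 0.73333×3.3844)/0.26667 = 0.0113 → z₀ = 1.011 m
V₃ = V₁ · ln(z₃/z₀)/ln(z₁/z₀) = 5.5 × 4.3088/2.4736 = 9.5807 knots

9.6 knots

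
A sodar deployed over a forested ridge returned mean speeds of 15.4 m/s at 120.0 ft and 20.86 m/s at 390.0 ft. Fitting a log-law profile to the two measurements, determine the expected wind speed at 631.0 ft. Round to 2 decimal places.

23.09 m/s

Log law: V ∝ ln(z/z₀). From the pair, with r = V₁/V₂ = 0.73826,
ln z₀ = (ln z₁ − r·ln z₂)/(1 − r) = (4.7875 − 0.73826×5.9661)/0.26174 = 1.4631 → z₀ = 4.319 ft
V₃ = V₁ · ln(z₃/z₀)/ln(z₁/z₀) = 15.4 × 4.9842/3.3244 = 23.0889 m/s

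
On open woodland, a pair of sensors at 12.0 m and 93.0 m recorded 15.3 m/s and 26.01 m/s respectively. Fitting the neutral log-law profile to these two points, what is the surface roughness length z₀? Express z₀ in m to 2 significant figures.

Log law: V(z) ∝ ln(z/z₀). With r = V₁/V₂ = 15.3/26.01 = 0.58824,
r · ln(z₂/z₀) = ln(z₁/z₀) ⇒ ln z₀ = (ln z₁ − r·ln z₂)/(1 − r)
ln z₀ = (2.48491 − 0.58824×4.53260) / 0.41176 = -0.4404
z₀ = exp(-0.4404) = 0.6438 m

z₀ ≈ 0.64 m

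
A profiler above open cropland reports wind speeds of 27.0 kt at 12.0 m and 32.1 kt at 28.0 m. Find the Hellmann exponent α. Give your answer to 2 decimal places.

Power law: V₂/V₁ = (z₂/z₁)^α ⇒ α = ln(V₂/V₁) / ln(z₂/z₁)
α = ln(32.1/27.0) / ln(28.0/12.0) = ln(1.1889) / ln(2.3333)
  = 0.17302 / 0.84730 = 0.20420

α ≈ 0.20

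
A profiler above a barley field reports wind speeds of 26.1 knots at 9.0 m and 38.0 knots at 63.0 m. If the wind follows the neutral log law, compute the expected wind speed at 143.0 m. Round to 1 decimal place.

43.0 knots

Log law: V ∝ ln(z/z₀). From the pair, with r = V₁/V₂ = 0.68684,
ln z₀ = (ln z₁ − r·ln z₂)/(1 − r) = (2.1972 − 0.68684×4.1431)/0.31316 = -2.0707 → z₀ = 0.1261 m
V₃ = V₁ · ln(z₃/z₀)/ln(z₁/z₀) = 26.1 × 7.0335/4.2679 = 43.0128 knots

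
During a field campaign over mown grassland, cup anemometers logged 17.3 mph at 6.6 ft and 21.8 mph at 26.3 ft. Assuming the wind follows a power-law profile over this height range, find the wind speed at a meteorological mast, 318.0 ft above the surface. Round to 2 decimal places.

First find α: α = ln(V₂/V₁)/ln(z₂/z₁) = ln(21.8/17.3)/ln(26.3/6.6) = 0.23120/1.38250 = 0.1672
Extrapolate from 26.3 ft to 318.0 ft: V₃ = 21.8 × (318.0/26.3)^0.1672 = 21.8 × 1.5171 = 33.0738 mph

33.07 mph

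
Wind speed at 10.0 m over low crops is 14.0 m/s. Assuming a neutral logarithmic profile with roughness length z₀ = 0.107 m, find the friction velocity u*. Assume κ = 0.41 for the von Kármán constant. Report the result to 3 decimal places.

u* ≈ 1.265 m/s

Log law: V(z) = (u*/κ) · ln(z/z₀) ⇒ u* = κ · V / ln(z/z₀)
u* = 0.41 × 14.0 / ln(10.0/0.107) = 0.41 × 14.0 / 4.5375
   = 5.7400 / 4.5375 = 1.2650 m/s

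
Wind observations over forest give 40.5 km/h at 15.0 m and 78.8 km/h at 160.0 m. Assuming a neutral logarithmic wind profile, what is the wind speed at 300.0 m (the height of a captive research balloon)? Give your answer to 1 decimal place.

89.0 km/h

Log law: V ∝ ln(z/z₀). From the pair, with r = V₁/V₂ = 0.51396,
ln z₀ = (ln z₁ − r·ln z₂)/(1 − r) = (2.7081 − 0.51396×5.0752)/0.48604 = 0.2050 → z₀ = 1.227 m
V₃ = V₁ · ln(z₃/z₀)/ln(z₁/z₀) = 40.5 × 5.4988/2.5031 = 88.9709 km/h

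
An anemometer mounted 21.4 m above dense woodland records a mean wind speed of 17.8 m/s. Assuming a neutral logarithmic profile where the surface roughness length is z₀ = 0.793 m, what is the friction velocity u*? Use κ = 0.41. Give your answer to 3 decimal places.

u* ≈ 2.215 m/s

Log law: V(z) = (u*/κ) · ln(z/z₀) ⇒ u* = κ · V / ln(z/z₀)
u* = 0.41 × 17.8 / ln(21.4/0.793) = 0.41 × 17.8 / 3.2953
   = 7.2980 / 3.2953 = 2.2147 m/s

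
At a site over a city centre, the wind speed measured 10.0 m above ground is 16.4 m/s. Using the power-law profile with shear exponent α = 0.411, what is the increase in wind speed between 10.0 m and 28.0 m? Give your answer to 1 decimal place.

8.6 m/s

Power law: V₂ = V₁ · (z₂/z₁)^α = 16.4 × (2.8000)^0.411 = 25.0395 m/s
ΔV = 25.0395 − 16.4 = 8.6395 m/s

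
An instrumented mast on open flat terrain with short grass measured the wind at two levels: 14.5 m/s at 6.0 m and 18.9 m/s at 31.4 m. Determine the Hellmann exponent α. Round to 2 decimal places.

Power law: V₂/V₁ = (z₂/z₁)^α ⇒ α = ln(V₂/V₁) / ln(z₂/z₁)
α = ln(18.9/14.5) / ln(31.4/6.0) = ln(1.3034) / ln(5.2333)
  = 0.26501 / 1.65505 = 0.16012

α ≈ 0.16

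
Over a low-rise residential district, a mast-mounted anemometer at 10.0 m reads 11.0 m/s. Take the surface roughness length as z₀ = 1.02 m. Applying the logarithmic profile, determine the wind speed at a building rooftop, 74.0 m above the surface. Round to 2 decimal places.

Log law: V(z) ∝ ln(z/z₀), so V₂/V₁ = ln(z₂/z₀) / ln(z₁/z₀).
ln(74.0/1.02) = 4.2843, ln(10.0/1.02) = 2.2828
V₂ = 11.0 × 4.2843/2.2828 = 11.0 × 1.8768 = 20.6445 m/s

20.64 m/s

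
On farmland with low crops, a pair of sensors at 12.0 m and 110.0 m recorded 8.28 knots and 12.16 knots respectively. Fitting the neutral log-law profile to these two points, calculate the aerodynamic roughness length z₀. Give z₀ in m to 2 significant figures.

Log law: V(z) ∝ ln(z/z₀). With r = V₁/V₂ = 8.28/12.16 = 0.68092,
r · ln(z₂/z₀) = ln(z₁/z₀) ⇒ ln z₀ = (ln z₁ − r·ln z₂)/(1 − r)
ln z₀ = (2.48491 − 0.68092×4.70048) / 0.31908 = -2.2432
z₀ = exp(-2.2432) = 0.1061 m

z₀ ≈ 0.11 m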